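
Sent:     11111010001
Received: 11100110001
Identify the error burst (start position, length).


XOR: 00011100000

Burst at position 3, length 3


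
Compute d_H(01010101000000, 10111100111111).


XOR: 11101001111111
Count of 1s: 11

11


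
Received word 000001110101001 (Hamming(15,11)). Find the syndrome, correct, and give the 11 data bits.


Syndrome = 0: no error detected

Data: 00110101001 (no errors)


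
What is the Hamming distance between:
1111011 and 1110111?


XOR: 0001100
Count of 1s: 2

2


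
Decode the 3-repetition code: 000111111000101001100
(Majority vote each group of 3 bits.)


Groups: 000, 111, 111, 000, 101, 001, 100
Majority votes: 0110100

0110100


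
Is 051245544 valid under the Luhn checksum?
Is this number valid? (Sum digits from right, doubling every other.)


Luhn sum = 28
28 mod 10 = 8

Invalid (Luhn sum mod 10 = 8)


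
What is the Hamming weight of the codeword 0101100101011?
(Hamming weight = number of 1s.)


Counting 1s in 0101100101011

7


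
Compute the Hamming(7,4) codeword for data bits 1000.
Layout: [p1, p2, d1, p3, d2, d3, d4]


Parity bits: p1=1, p2=1, p3=0

1110000


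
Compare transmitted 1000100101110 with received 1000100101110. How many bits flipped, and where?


XOR: 0000000000000

0 errors (received matches sent)


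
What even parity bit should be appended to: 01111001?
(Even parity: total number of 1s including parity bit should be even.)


Number of 1s in data: 5
Parity bit: 1

1


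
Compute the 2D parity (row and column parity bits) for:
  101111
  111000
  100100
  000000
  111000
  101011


Row parities: 110010
Column parities: 100000

Row P: 110010, Col P: 100000, Corner: 1


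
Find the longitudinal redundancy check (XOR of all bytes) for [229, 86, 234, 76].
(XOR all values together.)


XOR chain: 229 ^ 86 ^ 234 ^ 76 = 21

21


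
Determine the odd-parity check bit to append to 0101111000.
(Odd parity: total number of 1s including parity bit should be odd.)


Number of 1s in data: 5
Parity bit: 0

0


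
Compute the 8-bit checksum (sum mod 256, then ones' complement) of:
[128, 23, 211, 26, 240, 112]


Sum = 740 mod 256 = 228
Complement = 27

27


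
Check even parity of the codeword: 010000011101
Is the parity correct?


Number of 1s: 5

No, parity error (5 ones)


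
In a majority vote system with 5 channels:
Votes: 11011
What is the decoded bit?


Ones: 4 out of 5
Threshold: 3

1 (4/5 voted 1)


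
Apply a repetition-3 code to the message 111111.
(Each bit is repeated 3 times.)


Each bit -> 3 copies

111111111111111111


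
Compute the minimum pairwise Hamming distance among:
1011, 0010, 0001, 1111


Comparing all pairs, minimum distance: 1
Can detect 0 errors, correct 0 errors

1


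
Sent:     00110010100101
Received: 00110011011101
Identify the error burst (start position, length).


XOR: 00000001111000

Burst at position 7, length 4


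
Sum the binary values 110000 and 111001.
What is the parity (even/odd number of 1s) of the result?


110000 = 48
111001 = 57
Sum = 105 = 1101001
1s count = 4

even parity (4 ones in 1101001)


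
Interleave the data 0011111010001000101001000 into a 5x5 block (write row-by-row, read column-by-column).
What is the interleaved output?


Matrix:
  00111
  11010
  00100
  01010
  01000
Read columns: 0100001011101001101010000

0100001011101001101010000


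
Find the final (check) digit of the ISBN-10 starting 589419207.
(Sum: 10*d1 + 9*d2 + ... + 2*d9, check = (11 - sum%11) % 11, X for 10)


Weighted sum: 295
295 mod 11 = 9

Check digit: 2


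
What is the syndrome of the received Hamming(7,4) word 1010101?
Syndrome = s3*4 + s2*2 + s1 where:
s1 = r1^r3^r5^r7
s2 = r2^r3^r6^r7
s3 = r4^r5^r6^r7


s1=0, s2=0, s3=0

Syndrome = 0 (no error)


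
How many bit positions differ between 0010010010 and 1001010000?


XOR: 1011000010
Count of 1s: 4

4


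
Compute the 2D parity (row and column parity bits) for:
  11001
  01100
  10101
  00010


Row parities: 1011
Column parities: 00010

Row P: 1011, Col P: 00010, Corner: 1


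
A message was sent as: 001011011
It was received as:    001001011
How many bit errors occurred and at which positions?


XOR: 000010000

1 error(s) at position(s): 4


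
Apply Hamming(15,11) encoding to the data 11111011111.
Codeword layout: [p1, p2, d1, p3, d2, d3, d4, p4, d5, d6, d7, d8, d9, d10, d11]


Parity bits: p1=1, p2=0, p3=1, p4=0

101111101011111


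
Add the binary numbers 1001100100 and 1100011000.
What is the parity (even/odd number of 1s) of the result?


1001100100 = 612
1100011000 = 792
Sum = 1404 = 10101111100
1s count = 7

odd parity (7 ones in 10101111100)


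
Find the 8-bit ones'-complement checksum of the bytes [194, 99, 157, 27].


Sum = 477 mod 256 = 221
Complement = 34

34


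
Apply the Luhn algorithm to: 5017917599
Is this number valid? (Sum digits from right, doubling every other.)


Luhn sum = 48
48 mod 10 = 8

Invalid (Luhn sum mod 10 = 8)


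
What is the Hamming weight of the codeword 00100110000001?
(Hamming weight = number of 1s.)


Counting 1s in 00100110000001

4


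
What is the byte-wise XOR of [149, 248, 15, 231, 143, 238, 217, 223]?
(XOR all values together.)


XOR chain: 149 ^ 248 ^ 15 ^ 231 ^ 143 ^ 238 ^ 217 ^ 223 = 226

226


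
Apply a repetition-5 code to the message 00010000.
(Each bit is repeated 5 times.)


Each bit -> 5 copies

0000000000000001111100000000000000000000


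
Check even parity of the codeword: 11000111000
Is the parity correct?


Number of 1s: 5

No, parity error (5 ones)


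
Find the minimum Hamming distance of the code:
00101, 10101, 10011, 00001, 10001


Comparing all pairs, minimum distance: 1
Can detect 0 errors, correct 0 errors

1


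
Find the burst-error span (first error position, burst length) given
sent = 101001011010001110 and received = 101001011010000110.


XOR: 000000000000001000

Burst at position 14, length 1


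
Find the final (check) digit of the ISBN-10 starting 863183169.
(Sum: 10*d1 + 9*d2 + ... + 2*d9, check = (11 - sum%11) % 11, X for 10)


Weighted sum: 268
268 mod 11 = 4

Check digit: 7


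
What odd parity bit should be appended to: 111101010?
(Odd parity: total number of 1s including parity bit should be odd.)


Number of 1s in data: 6
Parity bit: 1

1


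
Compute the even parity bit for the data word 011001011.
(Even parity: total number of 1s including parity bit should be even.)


Number of 1s in data: 5
Parity bit: 1

1


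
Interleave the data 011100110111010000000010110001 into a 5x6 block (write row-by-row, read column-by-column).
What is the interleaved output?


Matrix:
  011100
  110111
  010000
  000010
  110001
Read columns: 010011110110000110000101001001

010011110110000110000101001001


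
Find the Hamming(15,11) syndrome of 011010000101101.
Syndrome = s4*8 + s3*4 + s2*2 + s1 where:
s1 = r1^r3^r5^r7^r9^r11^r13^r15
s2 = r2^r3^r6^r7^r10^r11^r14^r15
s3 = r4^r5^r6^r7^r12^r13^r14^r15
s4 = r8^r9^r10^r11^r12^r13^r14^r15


s1=0, s2=0, s3=0, s4=0

Syndrome = 0 (no error)


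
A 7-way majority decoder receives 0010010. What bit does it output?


Ones: 2 out of 7
Threshold: 4

0 (2/7 voted 1)


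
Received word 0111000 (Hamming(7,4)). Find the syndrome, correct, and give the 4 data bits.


Syndrome = 5: error at position 5

Data: 1100 (corrected bit 5)


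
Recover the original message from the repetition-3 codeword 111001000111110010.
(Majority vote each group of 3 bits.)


Groups: 111, 001, 000, 111, 110, 010
Majority votes: 100110

100110


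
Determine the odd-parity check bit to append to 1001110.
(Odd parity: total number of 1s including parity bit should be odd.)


Number of 1s in data: 4
Parity bit: 1

1


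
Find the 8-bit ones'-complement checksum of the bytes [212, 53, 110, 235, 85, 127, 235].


Sum = 1057 mod 256 = 33
Complement = 222

222


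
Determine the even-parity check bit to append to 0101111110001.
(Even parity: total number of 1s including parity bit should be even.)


Number of 1s in data: 8
Parity bit: 0

0


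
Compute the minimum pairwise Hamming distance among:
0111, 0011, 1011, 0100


Comparing all pairs, minimum distance: 1
Can detect 0 errors, correct 0 errors

1


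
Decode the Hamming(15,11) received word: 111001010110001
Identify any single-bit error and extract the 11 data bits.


Syndrome = 0: no error detected

Data: 10100110001 (no errors)


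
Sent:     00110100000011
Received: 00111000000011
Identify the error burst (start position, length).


XOR: 00001100000000

Burst at position 4, length 2


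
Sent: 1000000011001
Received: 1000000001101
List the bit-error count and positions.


XOR: 0000000010100

2 error(s) at position(s): 8, 10


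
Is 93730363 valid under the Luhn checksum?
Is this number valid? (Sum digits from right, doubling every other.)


Luhn sum = 29
29 mod 10 = 9

Invalid (Luhn sum mod 10 = 9)


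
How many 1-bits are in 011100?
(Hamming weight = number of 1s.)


Counting 1s in 011100

3


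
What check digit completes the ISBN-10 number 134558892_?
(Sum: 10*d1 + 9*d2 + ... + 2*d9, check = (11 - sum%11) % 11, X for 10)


Weighted sum: 237
237 mod 11 = 6

Check digit: 5


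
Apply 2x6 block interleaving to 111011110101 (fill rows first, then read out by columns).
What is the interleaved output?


Matrix:
  111011
  110101
Read columns: 111110011011

111110011011


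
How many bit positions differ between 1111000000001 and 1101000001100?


XOR: 0010000001101
Count of 1s: 4

4


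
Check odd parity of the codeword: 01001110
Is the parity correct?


Number of 1s: 4

No, parity error (4 ones)


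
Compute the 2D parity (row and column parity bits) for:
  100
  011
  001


Row parities: 101
Column parities: 110

Row P: 101, Col P: 110, Corner: 0


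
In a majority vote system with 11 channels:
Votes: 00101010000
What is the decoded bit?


Ones: 3 out of 11
Threshold: 6

0 (3/11 voted 1)


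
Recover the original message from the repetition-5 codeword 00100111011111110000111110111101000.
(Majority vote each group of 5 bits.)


Groups: 00100, 11101, 11111, 10000, 11111, 01111, 01000
Majority votes: 0110110

0110110


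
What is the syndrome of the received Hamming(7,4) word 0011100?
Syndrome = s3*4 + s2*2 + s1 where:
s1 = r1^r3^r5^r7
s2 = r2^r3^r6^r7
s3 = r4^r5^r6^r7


s1=0, s2=1, s3=0

Syndrome = 2 (error at position 2)


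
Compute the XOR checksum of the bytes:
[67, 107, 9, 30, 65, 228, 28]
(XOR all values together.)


XOR chain: 67 ^ 107 ^ 9 ^ 30 ^ 65 ^ 228 ^ 28 = 134

134


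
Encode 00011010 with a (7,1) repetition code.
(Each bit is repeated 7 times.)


Each bit -> 7 copies

00000000000000000000011111111111111000000011111110000000


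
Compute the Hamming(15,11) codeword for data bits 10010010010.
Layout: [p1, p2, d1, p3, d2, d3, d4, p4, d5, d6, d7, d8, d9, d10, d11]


Parity bits: p1=1, p2=0, p3=0, p4=0

101000100010010


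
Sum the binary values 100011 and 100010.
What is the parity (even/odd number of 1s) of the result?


100011 = 35
100010 = 34
Sum = 69 = 1000101
1s count = 3

odd parity (3 ones in 1000101)


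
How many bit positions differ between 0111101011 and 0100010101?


XOR: 0011111110
Count of 1s: 7

7


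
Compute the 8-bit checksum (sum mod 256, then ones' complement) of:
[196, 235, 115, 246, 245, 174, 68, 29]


Sum = 1308 mod 256 = 28
Complement = 227

227


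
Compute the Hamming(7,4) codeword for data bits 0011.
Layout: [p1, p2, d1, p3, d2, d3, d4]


Parity bits: p1=1, p2=0, p3=0

1000011


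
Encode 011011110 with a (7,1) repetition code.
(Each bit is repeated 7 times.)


Each bit -> 7 copies

000000011111111111111000000011111111111111111111111111110000000


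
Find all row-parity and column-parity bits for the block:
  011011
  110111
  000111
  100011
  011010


Row parities: 01111
Column parities: 010010

Row P: 01111, Col P: 010010, Corner: 0


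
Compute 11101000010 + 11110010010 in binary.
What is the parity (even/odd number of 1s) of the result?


11101000010 = 1858
11110010010 = 1938
Sum = 3796 = 111011010100
1s count = 7

odd parity (7 ones in 111011010100)


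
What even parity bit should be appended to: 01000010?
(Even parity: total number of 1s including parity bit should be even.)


Number of 1s in data: 2
Parity bit: 0

0


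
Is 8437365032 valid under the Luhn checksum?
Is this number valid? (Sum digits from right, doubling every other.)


Luhn sum = 45
45 mod 10 = 5

Invalid (Luhn sum mod 10 = 5)


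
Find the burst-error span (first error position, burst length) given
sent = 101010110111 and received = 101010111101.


XOR: 000000001010

Burst at position 8, length 3


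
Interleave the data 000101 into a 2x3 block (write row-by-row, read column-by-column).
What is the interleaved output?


Matrix:
  000
  101
Read columns: 010001

010001


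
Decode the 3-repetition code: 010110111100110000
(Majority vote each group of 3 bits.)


Groups: 010, 110, 111, 100, 110, 000
Majority votes: 011010

011010


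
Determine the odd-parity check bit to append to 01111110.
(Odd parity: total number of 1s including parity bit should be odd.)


Number of 1s in data: 6
Parity bit: 1

1


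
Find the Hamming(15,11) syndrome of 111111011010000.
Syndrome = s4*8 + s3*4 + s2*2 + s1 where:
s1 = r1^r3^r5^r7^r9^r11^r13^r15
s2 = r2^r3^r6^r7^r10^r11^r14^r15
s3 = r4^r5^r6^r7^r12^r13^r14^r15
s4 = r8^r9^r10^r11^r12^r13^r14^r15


s1=1, s2=0, s3=1, s4=1

Syndrome = 13 (error at position 13)


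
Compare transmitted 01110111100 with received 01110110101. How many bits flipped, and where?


XOR: 00000001001

2 error(s) at position(s): 7, 10


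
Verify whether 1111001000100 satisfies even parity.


Number of 1s: 6

Yes, parity is correct (6 ones)


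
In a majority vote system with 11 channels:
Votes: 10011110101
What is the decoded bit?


Ones: 7 out of 11
Threshold: 6

1 (7/11 voted 1)


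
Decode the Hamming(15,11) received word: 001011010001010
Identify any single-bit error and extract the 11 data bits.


Syndrome = 10: error at position 10

Data: 11100101010 (corrected bit 10)


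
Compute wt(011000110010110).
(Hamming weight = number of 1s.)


Counting 1s in 011000110010110

7


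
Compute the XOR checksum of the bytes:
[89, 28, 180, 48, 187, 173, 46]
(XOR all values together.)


XOR chain: 89 ^ 28 ^ 180 ^ 48 ^ 187 ^ 173 ^ 46 = 249

249


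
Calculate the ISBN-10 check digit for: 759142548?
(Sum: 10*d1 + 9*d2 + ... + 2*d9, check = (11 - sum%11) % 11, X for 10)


Weighted sum: 276
276 mod 11 = 1

Check digit: X


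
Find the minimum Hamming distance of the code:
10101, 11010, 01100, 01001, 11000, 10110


Comparing all pairs, minimum distance: 1
Can detect 0 errors, correct 0 errors

1


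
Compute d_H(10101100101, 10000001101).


XOR: 00101101000
Count of 1s: 4

4


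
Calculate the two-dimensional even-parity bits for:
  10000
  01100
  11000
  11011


Row parities: 1000
Column parities: 11111

Row P: 1000, Col P: 11111, Corner: 1


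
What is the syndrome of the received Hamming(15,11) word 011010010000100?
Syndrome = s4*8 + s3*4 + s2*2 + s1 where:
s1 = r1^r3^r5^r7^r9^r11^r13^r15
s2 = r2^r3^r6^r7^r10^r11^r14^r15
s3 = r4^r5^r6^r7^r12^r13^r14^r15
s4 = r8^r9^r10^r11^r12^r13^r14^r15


s1=1, s2=0, s3=0, s4=0

Syndrome = 1 (error at position 1)


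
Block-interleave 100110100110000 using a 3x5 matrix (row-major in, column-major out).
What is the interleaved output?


Matrix:
  10011
  01001
  10000
Read columns: 101010000100110

101010000100110


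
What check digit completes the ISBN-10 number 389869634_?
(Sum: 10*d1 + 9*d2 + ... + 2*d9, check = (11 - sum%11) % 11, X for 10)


Weighted sum: 352
352 mod 11 = 0

Check digit: 0


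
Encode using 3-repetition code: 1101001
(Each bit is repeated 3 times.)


Each bit -> 3 copies

111111000111000000111


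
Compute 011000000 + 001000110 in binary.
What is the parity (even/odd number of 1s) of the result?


011000000 = 192
001000110 = 70
Sum = 262 = 100000110
1s count = 3

odd parity (3 ones in 100000110)


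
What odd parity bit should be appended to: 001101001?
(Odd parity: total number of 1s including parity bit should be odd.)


Number of 1s in data: 4
Parity bit: 1

1


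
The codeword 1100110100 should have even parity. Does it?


Number of 1s: 5

No, parity error (5 ones)


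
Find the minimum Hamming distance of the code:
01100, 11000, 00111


Comparing all pairs, minimum distance: 2
Can detect 1 errors, correct 0 errors

2


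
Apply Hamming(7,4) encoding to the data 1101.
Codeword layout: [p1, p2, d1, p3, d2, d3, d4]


Parity bits: p1=1, p2=0, p3=0

1010101


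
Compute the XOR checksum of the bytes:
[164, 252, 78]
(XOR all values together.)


XOR chain: 164 ^ 252 ^ 78 = 22

22


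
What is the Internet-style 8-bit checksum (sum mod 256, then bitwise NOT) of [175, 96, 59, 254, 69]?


Sum = 653 mod 256 = 141
Complement = 114

114


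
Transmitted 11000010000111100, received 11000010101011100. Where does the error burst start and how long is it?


XOR: 00000000101100000

Burst at position 8, length 4


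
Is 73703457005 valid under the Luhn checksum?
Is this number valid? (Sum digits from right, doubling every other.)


Luhn sum = 46
46 mod 10 = 6

Invalid (Luhn sum mod 10 = 6)


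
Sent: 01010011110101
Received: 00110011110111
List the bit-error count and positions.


XOR: 01100000000010

3 error(s) at position(s): 1, 2, 12


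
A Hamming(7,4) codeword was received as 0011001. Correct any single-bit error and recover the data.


Syndrome = 0: no error detected

Data: 1001 (no errors)


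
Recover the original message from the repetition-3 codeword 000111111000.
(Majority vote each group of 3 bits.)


Groups: 000, 111, 111, 000
Majority votes: 0110

0110


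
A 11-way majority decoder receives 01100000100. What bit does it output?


Ones: 3 out of 11
Threshold: 6

0 (3/11 voted 1)


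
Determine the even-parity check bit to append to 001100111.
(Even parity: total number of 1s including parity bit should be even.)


Number of 1s in data: 5
Parity bit: 1

1


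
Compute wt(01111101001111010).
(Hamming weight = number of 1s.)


Counting 1s in 01111101001111010

11


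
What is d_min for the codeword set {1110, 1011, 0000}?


Comparing all pairs, minimum distance: 2
Can detect 1 errors, correct 0 errors

2


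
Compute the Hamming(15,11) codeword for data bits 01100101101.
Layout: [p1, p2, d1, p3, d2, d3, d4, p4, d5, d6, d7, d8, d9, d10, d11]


Parity bits: p1=1, p2=1, p3=1, p4=0

110111000101101


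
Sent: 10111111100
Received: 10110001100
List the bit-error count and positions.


XOR: 00001110000

3 error(s) at position(s): 4, 5, 6


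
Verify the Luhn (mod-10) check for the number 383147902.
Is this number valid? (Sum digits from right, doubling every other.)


Luhn sum = 35
35 mod 10 = 5

Invalid (Luhn sum mod 10 = 5)


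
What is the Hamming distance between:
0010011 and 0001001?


XOR: 0011010
Count of 1s: 3

3


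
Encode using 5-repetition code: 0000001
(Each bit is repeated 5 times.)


Each bit -> 5 copies

00000000000000000000000000000011111


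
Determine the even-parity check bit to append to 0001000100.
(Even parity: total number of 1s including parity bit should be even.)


Number of 1s in data: 2
Parity bit: 0

0


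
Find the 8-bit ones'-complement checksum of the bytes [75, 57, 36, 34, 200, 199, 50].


Sum = 651 mod 256 = 139
Complement = 116

116


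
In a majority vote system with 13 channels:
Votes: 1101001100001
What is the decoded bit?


Ones: 6 out of 13
Threshold: 7

0 (6/13 voted 1)


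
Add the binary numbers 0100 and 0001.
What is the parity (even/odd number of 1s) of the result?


0100 = 4
0001 = 1
Sum = 5 = 101
1s count = 2

even parity (2 ones in 101)


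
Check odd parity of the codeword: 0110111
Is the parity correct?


Number of 1s: 5

Yes, parity is correct (5 ones)


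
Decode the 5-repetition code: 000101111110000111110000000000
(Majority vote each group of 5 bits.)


Groups: 00010, 11111, 10000, 11111, 00000, 00000
Majority votes: 010100

010100


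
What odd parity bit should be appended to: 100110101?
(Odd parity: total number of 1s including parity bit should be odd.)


Number of 1s in data: 5
Parity bit: 0

0


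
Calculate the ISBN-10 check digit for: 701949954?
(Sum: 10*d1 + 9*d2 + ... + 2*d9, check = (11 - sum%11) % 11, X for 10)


Weighted sum: 269
269 mod 11 = 5

Check digit: 6


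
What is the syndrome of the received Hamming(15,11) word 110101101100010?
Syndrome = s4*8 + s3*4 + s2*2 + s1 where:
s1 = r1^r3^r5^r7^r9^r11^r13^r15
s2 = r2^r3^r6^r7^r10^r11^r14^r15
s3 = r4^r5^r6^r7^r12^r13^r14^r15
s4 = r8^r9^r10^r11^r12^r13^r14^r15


s1=1, s2=1, s3=0, s4=1

Syndrome = 11 (error at position 11)


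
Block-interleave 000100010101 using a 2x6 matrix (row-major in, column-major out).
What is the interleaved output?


Matrix:
  000100
  010101
Read columns: 000100110001

000100110001


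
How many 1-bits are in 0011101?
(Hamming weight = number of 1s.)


Counting 1s in 0011101

4


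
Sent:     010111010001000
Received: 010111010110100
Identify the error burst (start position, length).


XOR: 000000000111100

Burst at position 9, length 4


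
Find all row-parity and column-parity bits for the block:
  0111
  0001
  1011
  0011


Row parities: 1110
Column parities: 1110

Row P: 1110, Col P: 1110, Corner: 1


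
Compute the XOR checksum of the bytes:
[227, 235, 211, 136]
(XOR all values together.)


XOR chain: 227 ^ 235 ^ 211 ^ 136 = 83

83


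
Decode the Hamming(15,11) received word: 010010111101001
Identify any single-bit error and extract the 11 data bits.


Syndrome = 8: error at position 8

Data: 01011101001 (corrected bit 8)


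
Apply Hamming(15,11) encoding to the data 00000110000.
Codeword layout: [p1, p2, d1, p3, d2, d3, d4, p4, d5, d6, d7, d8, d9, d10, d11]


Parity bits: p1=1, p2=0, p3=0, p4=0

100000000110000


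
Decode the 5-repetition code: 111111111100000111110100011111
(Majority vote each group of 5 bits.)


Groups: 11111, 11111, 00000, 11111, 01000, 11111
Majority votes: 110101

110101


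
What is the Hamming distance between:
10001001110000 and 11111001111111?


XOR: 01110000001111
Count of 1s: 7

7


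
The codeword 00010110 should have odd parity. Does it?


Number of 1s: 3

Yes, parity is correct (3 ones)


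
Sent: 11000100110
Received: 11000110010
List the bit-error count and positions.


XOR: 00000010100

2 error(s) at position(s): 6, 8


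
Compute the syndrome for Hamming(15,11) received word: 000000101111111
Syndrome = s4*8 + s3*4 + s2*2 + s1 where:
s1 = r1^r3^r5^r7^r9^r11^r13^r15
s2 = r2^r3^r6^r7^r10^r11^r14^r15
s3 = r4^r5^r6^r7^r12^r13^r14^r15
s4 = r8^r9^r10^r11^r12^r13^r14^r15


s1=1, s2=1, s3=1, s4=1

Syndrome = 15 (error at position 15)


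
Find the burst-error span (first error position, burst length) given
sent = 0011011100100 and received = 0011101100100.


XOR: 0000110000000

Burst at position 4, length 2


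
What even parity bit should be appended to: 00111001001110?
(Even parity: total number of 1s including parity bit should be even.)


Number of 1s in data: 7
Parity bit: 1

1


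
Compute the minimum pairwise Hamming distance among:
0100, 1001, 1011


Comparing all pairs, minimum distance: 1
Can detect 0 errors, correct 0 errors

1


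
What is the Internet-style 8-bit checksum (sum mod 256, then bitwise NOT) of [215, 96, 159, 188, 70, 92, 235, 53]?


Sum = 1108 mod 256 = 84
Complement = 171

171


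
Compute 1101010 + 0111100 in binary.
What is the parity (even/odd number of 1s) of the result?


1101010 = 106
0111100 = 60
Sum = 166 = 10100110
1s count = 4

even parity (4 ones in 10100110)


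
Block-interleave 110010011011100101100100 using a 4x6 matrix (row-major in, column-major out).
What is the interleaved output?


Matrix:
  110010
  011011
  100101
  100100
Read columns: 101111000100001111000110

101111000100001111000110


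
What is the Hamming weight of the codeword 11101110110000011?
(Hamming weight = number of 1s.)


Counting 1s in 11101110110000011

10


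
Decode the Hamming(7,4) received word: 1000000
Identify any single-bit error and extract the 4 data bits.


Syndrome = 1: error at position 1

Data: 0000 (corrected bit 1)


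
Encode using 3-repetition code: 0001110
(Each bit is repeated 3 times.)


Each bit -> 3 copies

000000000111111111000


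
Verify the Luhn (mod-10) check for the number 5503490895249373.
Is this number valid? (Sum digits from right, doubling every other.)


Luhn sum = 76
76 mod 10 = 6

Invalid (Luhn sum mod 10 = 6)


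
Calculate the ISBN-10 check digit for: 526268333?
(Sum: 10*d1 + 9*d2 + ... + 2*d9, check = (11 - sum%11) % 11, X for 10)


Weighted sum: 233
233 mod 11 = 2

Check digit: 9


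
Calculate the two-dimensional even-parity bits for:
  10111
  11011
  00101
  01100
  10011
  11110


Row parities: 000010
Column parities: 01000

Row P: 000010, Col P: 01000, Corner: 1


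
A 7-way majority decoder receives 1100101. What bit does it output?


Ones: 4 out of 7
Threshold: 4

1 (4/7 voted 1)


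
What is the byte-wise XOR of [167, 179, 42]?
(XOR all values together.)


XOR chain: 167 ^ 179 ^ 42 = 62

62


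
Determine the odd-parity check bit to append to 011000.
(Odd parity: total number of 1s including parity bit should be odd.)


Number of 1s in data: 2
Parity bit: 1

1


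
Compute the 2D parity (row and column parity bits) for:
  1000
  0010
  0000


Row parities: 110
Column parities: 1010

Row P: 110, Col P: 1010, Corner: 0


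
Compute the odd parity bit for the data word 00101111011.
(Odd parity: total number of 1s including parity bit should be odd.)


Number of 1s in data: 7
Parity bit: 0

0


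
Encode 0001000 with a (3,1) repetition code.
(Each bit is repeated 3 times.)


Each bit -> 3 copies

000000000111000000000


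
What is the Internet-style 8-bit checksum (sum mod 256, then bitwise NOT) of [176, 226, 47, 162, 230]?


Sum = 841 mod 256 = 73
Complement = 182

182


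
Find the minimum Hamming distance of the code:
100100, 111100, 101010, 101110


Comparing all pairs, minimum distance: 1
Can detect 0 errors, correct 0 errors

1


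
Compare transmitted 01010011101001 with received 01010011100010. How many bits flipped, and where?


XOR: 00000000001011

3 error(s) at position(s): 10, 12, 13


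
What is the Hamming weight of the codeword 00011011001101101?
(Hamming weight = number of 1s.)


Counting 1s in 00011011001101101

9


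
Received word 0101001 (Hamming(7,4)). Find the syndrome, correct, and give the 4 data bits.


Syndrome = 1: error at position 1

Data: 0001 (corrected bit 1)


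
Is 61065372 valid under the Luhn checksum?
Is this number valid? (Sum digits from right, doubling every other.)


Luhn sum = 21
21 mod 10 = 1

Invalid (Luhn sum mod 10 = 1)


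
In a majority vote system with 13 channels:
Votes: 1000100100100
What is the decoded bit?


Ones: 4 out of 13
Threshold: 7

0 (4/13 voted 1)


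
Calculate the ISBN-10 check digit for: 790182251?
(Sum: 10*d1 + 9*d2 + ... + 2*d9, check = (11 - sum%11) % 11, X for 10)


Weighted sum: 241
241 mod 11 = 10

Check digit: 1


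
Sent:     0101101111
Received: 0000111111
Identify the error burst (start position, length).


XOR: 0101010000

Burst at position 1, length 5


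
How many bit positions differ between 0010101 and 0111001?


XOR: 0101100
Count of 1s: 3

3


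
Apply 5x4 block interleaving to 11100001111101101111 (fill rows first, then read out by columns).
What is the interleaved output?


Matrix:
  1110
  0001
  1111
  0110
  1111
Read columns: 10101101111011101101

10101101111011101101


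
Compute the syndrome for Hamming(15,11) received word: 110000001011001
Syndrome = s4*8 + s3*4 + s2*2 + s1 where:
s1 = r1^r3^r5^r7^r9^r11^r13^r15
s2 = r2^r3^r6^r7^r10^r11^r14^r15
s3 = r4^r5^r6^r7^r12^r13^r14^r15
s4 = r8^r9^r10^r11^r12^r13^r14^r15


s1=0, s2=1, s3=0, s4=0

Syndrome = 2 (error at position 2)


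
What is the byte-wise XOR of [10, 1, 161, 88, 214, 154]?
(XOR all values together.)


XOR chain: 10 ^ 1 ^ 161 ^ 88 ^ 214 ^ 154 = 190

190


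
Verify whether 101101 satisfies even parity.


Number of 1s: 4

Yes, parity is correct (4 ones)


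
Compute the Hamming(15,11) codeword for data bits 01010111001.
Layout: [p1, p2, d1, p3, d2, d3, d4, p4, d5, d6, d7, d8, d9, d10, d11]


Parity bits: p1=0, p2=0, p3=0, p4=0

000010100111001


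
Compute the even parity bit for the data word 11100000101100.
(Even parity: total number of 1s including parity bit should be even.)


Number of 1s in data: 6
Parity bit: 0

0


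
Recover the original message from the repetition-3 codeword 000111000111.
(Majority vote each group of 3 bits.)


Groups: 000, 111, 000, 111
Majority votes: 0101

0101


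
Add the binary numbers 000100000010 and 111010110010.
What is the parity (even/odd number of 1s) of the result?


000100000010 = 258
111010110010 = 3762
Sum = 4020 = 111110110100
1s count = 8

even parity (8 ones in 111110110100)


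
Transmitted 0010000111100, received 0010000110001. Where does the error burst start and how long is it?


XOR: 0000000001101

Burst at position 9, length 4


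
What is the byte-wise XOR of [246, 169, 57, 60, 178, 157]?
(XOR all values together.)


XOR chain: 246 ^ 169 ^ 57 ^ 60 ^ 178 ^ 157 = 117

117


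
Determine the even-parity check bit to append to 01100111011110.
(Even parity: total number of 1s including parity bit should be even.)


Number of 1s in data: 9
Parity bit: 1

1


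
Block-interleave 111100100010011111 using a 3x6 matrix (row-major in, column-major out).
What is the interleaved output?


Matrix:
  111100
  100010
  011111
Read columns: 110101101101011001

110101101101011001


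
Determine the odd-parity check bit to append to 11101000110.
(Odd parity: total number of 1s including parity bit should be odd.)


Number of 1s in data: 6
Parity bit: 1

1


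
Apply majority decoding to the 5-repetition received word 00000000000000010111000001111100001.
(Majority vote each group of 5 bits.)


Groups: 00000, 00000, 00000, 10111, 00000, 11111, 00001
Majority votes: 0001010

0001010


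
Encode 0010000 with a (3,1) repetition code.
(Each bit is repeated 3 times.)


Each bit -> 3 copies

000000111000000000000


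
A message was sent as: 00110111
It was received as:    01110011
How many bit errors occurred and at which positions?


XOR: 01000100

2 error(s) at position(s): 1, 5


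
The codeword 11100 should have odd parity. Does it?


Number of 1s: 3

Yes, parity is correct (3 ones)


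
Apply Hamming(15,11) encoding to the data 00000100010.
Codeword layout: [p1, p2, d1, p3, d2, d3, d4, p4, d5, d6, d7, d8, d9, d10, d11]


Parity bits: p1=0, p2=0, p3=1, p4=0

000100000100010


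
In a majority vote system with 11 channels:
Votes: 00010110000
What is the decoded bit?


Ones: 3 out of 11
Threshold: 6

0 (3/11 voted 1)


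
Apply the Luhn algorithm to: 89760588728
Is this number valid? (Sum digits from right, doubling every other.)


Luhn sum = 62
62 mod 10 = 2

Invalid (Luhn sum mod 10 = 2)


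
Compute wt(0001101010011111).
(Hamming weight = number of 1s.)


Counting 1s in 0001101010011111

9


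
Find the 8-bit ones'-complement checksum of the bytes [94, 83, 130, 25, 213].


Sum = 545 mod 256 = 33
Complement = 222

222


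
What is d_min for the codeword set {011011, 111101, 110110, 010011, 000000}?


Comparing all pairs, minimum distance: 1
Can detect 0 errors, correct 0 errors

1


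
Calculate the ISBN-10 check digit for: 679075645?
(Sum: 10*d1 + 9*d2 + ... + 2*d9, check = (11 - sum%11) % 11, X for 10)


Weighted sum: 308
308 mod 11 = 0

Check digit: 0


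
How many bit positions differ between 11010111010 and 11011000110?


XOR: 00001111100
Count of 1s: 5

5


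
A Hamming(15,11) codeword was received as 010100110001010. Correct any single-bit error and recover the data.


Syndrome = 11: error at position 11

Data: 00010011010 (corrected bit 11)


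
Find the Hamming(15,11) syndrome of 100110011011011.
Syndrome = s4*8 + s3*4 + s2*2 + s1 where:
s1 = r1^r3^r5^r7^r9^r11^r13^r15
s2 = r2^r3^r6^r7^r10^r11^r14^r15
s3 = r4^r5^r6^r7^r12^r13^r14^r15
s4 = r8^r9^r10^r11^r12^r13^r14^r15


s1=1, s2=1, s3=1, s4=0

Syndrome = 7 (error at position 7)


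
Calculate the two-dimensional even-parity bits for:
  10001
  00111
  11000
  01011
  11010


Row parities: 01011
Column parities: 11111

Row P: 01011, Col P: 11111, Corner: 1


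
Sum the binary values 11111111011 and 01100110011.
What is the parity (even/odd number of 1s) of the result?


11111111011 = 2043
01100110011 = 819
Sum = 2862 = 101100101110
1s count = 7

odd parity (7 ones in 101100101110)


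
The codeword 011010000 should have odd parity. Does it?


Number of 1s: 3

Yes, parity is correct (3 ones)


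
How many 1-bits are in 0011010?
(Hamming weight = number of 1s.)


Counting 1s in 0011010

3


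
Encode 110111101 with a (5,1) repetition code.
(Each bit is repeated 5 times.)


Each bit -> 5 copies

111111111100000111111111111111111110000011111


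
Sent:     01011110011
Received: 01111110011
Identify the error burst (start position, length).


XOR: 00100000000

Burst at position 2, length 1


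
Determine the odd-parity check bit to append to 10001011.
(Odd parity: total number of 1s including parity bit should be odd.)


Number of 1s in data: 4
Parity bit: 1

1


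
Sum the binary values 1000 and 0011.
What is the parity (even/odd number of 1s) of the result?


1000 = 8
0011 = 3
Sum = 11 = 1011
1s count = 3

odd parity (3 ones in 1011)


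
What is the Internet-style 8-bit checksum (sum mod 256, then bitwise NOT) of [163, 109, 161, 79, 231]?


Sum = 743 mod 256 = 231
Complement = 24

24


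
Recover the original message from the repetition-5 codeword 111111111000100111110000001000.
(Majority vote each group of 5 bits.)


Groups: 11111, 11110, 00100, 11111, 00000, 01000
Majority votes: 110100

110100


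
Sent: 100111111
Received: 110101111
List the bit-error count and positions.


XOR: 010010000

2 error(s) at position(s): 1, 4


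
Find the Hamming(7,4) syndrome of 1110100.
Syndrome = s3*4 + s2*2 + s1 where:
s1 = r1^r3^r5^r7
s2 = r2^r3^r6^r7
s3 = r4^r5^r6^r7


s1=1, s2=0, s3=1

Syndrome = 5 (error at position 5)


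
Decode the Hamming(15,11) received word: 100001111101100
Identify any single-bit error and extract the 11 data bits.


Syndrome = 10: error at position 10

Data: 00111001100 (corrected bit 10)


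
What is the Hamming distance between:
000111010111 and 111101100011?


XOR: 111010110100
Count of 1s: 7

7


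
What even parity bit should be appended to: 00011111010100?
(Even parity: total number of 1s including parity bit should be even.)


Number of 1s in data: 7
Parity bit: 1

1


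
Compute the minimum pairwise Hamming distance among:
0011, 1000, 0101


Comparing all pairs, minimum distance: 2
Can detect 1 errors, correct 0 errors

2


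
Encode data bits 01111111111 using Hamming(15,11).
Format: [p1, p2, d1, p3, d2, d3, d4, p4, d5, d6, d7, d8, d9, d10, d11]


Parity bits: p1=0, p2=0, p3=1, p4=1

000111111111111


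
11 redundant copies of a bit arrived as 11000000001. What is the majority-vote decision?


Ones: 3 out of 11
Threshold: 6

0 (3/11 voted 1)


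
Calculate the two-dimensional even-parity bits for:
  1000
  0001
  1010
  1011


Row parities: 1101
Column parities: 1000

Row P: 1101, Col P: 1000, Corner: 1


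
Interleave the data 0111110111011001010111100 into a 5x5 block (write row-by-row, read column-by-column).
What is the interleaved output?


Matrix:
  01111
  10111
  01100
  10101
  11100
Read columns: 0101110101111111100011010

0101110101111111100011010


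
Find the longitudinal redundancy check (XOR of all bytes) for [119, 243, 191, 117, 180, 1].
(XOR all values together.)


XOR chain: 119 ^ 243 ^ 191 ^ 117 ^ 180 ^ 1 = 251

251


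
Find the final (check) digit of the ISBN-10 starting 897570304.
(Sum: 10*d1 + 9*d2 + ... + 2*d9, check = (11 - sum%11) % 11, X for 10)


Weighted sum: 314
314 mod 11 = 6

Check digit: 5


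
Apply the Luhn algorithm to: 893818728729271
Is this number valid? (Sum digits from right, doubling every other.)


Luhn sum = 78
78 mod 10 = 8

Invalid (Luhn sum mod 10 = 8)


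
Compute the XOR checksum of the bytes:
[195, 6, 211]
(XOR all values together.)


XOR chain: 195 ^ 6 ^ 211 = 22

22


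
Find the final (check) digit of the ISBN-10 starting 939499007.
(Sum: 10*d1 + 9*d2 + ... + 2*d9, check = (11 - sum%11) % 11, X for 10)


Weighted sum: 330
330 mod 11 = 0

Check digit: 0


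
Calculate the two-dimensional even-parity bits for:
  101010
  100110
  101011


Row parities: 110
Column parities: 100111

Row P: 110, Col P: 100111, Corner: 0


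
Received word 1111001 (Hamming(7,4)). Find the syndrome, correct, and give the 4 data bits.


Syndrome = 3: error at position 3

Data: 0001 (corrected bit 3)


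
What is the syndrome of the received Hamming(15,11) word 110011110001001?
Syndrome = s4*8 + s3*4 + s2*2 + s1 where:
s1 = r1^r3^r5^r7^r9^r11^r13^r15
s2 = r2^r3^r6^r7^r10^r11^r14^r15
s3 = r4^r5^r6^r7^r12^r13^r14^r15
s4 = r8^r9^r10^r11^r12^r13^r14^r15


s1=0, s2=0, s3=1, s4=1

Syndrome = 12 (error at position 12)


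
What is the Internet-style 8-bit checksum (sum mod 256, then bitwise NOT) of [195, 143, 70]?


Sum = 408 mod 256 = 152
Complement = 103

103


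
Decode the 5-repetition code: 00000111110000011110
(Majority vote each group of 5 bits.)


Groups: 00000, 11111, 00000, 11110
Majority votes: 0101

0101


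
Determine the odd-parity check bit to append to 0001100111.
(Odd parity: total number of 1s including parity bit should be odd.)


Number of 1s in data: 5
Parity bit: 0

0


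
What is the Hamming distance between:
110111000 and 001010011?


XOR: 111101011
Count of 1s: 7

7


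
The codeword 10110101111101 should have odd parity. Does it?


Number of 1s: 10

No, parity error (10 ones)


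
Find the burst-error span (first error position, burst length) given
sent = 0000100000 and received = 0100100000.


XOR: 0100000000

Burst at position 1, length 1


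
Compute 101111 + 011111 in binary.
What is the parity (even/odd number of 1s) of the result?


101111 = 47
011111 = 31
Sum = 78 = 1001110
1s count = 4

even parity (4 ones in 1001110)


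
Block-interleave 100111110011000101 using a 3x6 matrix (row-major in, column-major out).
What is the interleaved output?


Matrix:
  100111
  110011
  000101
Read columns: 110010000101110111

110010000101110111


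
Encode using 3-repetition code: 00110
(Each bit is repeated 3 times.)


Each bit -> 3 copies

000000111111000


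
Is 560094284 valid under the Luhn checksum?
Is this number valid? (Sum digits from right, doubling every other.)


Luhn sum = 38
38 mod 10 = 8

Invalid (Luhn sum mod 10 = 8)
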